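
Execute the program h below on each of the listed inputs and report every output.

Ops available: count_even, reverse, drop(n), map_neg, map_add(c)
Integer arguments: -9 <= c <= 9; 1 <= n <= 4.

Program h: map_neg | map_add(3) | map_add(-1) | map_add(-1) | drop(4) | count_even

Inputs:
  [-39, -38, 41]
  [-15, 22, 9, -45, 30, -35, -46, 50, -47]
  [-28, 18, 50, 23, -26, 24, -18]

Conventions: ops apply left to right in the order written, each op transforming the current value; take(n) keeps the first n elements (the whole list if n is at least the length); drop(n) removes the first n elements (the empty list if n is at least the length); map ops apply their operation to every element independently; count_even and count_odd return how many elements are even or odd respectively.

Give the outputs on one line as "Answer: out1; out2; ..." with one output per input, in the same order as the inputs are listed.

0; 2; 0

Execution, op by op:
  [-39, -38, 41] -> [39, 38, -41] -> [42, 41, -38] -> [41, 40, -39] -> [40, 39, -40] -> [] -> 0
  [-15, 22, 9, -45, 30, -35, -46, 50, -47] -> [15, -22, -9, 45, -30, 35, 46, -50, 47] -> [18, -19, -6, 48, -27, 38, 49, -47, 50] -> [17, -20, -7, 47, -28, 37, 48, -48, 49] -> [16, -21, -8, 46, -29, 36, 47, -49, 48] -> [-29, 36, 47, -49, 48] -> 2
  [-28, 18, 50, 23, -26, 24, -18] -> [28, -18, -50, -23, 26, -24, 18] -> [31, -15, -47, -20, 29, -21, 21] -> [30, -16, -48, -21, 28, -22, 20] -> [29, -17, -49, -22, 27, -23, 19] -> [27, -23, 19] -> 0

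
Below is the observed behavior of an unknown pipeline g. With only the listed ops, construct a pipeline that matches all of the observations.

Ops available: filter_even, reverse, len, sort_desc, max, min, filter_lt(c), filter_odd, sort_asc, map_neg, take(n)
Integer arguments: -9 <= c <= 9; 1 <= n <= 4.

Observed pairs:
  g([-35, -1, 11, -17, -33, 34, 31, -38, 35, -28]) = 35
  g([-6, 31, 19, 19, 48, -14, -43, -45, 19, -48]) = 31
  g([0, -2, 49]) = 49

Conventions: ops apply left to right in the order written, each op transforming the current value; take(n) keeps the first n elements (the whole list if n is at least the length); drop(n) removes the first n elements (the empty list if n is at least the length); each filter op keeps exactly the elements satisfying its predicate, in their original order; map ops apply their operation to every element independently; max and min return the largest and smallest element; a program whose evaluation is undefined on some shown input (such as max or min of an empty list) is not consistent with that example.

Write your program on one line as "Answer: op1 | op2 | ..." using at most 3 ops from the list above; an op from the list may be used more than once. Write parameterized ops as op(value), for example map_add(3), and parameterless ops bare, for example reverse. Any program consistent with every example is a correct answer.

sort_desc | filter_odd | max

Check, running the answer program on each example:
  [-35, -1, 11, -17, -33, 34, 31, -38, 35, -28] -> [35, 34, 31, 11, -1, -17, -28, -33, -35, -38] -> [35, 31, 11, -1, -17, -33, -35] -> 35
  [-6, 31, 19, 19, 48, -14, -43, -45, 19, -48] -> [48, 31, 19, 19, 19, -6, -14, -43, -45, -48] -> [31, 19, 19, 19, -43, -45] -> 31
  [0, -2, 49] -> [49, 0, -2] -> [49] -> 49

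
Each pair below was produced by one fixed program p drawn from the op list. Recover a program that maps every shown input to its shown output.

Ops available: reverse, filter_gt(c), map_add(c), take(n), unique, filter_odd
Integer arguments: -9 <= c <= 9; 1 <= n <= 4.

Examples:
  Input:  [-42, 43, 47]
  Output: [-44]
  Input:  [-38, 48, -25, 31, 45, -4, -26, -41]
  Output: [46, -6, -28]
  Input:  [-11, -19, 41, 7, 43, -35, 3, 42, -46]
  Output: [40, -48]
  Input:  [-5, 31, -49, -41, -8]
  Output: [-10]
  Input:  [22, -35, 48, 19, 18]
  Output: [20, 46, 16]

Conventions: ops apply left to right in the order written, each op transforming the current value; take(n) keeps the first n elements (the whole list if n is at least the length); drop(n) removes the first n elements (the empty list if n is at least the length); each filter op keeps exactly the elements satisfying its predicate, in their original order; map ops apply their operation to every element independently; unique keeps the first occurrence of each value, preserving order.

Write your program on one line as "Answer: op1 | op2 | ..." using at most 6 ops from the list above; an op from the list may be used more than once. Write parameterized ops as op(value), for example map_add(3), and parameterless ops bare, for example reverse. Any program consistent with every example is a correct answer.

map_add(3) | filter_odd | reverse | take(3) | reverse | map_add(-5)

Check, running the answer program on each example:
  [-42, 43, 47] -> [-39, 46, 50] -> [-39] -> [-39] -> [-39] -> [-39] -> [-44]
  [-38, 48, -25, 31, 45, -4, -26, -41] -> [-35, 51, -22, 34, 48, -1, -23, -38] -> [-35, 51, -1, -23] -> [-23, -1, 51, -35] -> [-23, -1, 51] -> [51, -1, -23] -> [46, -6, -28]
  [-11, -19, 41, 7, 43, -35, 3, 42, -46] -> [-8, -16, 44, 10, 46, -32, 6, 45, -43] -> [45, -43] -> [-43, 45] -> [-43, 45] -> [45, -43] -> [40, -48]
  [-5, 31, -49, -41, -8] -> [-2, 34, -46, -38, -5] -> [-5] -> [-5] -> [-5] -> [-5] -> [-10]
  [22, -35, 48, 19, 18] -> [25, -32, 51, 22, 21] -> [25, 51, 21] -> [21, 51, 25] -> [21, 51, 25] -> [25, 51, 21] -> [20, 46, 16]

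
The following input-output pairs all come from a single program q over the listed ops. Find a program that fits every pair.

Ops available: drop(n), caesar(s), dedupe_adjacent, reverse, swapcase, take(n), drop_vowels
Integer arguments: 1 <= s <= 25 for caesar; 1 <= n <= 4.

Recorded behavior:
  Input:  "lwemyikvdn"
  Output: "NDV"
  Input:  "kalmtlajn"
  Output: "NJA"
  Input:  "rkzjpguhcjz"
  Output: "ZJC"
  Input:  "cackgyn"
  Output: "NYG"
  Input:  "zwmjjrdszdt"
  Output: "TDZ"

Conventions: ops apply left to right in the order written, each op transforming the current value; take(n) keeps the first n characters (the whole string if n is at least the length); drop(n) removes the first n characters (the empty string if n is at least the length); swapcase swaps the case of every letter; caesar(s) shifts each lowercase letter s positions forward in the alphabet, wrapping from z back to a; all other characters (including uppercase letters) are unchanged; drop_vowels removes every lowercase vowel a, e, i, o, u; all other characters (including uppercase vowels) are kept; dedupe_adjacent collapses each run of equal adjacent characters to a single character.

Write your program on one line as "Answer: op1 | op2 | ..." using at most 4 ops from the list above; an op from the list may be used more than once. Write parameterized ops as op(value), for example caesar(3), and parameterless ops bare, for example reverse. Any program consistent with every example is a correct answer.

reverse | take(4) | take(3) | swapcase

Check, running the answer program on each example:
  "lwemyikvdn" -> "ndvkiymewl" -> "ndvk" -> "ndv" -> "NDV"
  "kalmtlajn" -> "njaltmlak" -> "njal" -> "nja" -> "NJA"
  "rkzjpguhcjz" -> "zjchugpjzkr" -> "zjch" -> "zjc" -> "ZJC"
  "cackgyn" -> "nygkcac" -> "nygk" -> "nyg" -> "NYG"
  "zwmjjrdszdt" -> "tdzsdrjjmwz" -> "tdzs" -> "tdz" -> "TDZ"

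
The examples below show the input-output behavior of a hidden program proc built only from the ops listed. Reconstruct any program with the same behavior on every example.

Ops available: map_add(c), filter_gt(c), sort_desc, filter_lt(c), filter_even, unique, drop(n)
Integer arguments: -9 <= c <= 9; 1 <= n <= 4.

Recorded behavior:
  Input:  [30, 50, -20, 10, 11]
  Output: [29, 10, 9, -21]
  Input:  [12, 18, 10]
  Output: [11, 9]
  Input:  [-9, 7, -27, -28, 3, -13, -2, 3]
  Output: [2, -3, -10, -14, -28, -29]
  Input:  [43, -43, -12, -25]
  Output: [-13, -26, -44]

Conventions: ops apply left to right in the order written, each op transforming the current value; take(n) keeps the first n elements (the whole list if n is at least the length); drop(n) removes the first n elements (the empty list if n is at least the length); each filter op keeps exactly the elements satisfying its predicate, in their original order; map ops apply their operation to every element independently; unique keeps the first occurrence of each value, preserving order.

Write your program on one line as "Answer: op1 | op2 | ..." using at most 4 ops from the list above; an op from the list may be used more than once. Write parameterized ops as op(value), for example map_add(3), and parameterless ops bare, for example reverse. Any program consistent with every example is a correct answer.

sort_desc | unique | drop(1) | map_add(-1)

Check, running the answer program on each example:
  [30, 50, -20, 10, 11] -> [50, 30, 11, 10, -20] -> [50, 30, 11, 10, -20] -> [30, 11, 10, -20] -> [29, 10, 9, -21]
  [12, 18, 10] -> [18, 12, 10] -> [18, 12, 10] -> [12, 10] -> [11, 9]
  [-9, 7, -27, -28, 3, -13, -2, 3] -> [7, 3, 3, -2, -9, -13, -27, -28] -> [7, 3, -2, -9, -13, -27, -28] -> [3, -2, -9, -13, -27, -28] -> [2, -3, -10, -14, -28, -29]
  [43, -43, -12, -25] -> [43, -12, -25, -43] -> [43, -12, -25, -43] -> [-12, -25, -43] -> [-13, -26, -44]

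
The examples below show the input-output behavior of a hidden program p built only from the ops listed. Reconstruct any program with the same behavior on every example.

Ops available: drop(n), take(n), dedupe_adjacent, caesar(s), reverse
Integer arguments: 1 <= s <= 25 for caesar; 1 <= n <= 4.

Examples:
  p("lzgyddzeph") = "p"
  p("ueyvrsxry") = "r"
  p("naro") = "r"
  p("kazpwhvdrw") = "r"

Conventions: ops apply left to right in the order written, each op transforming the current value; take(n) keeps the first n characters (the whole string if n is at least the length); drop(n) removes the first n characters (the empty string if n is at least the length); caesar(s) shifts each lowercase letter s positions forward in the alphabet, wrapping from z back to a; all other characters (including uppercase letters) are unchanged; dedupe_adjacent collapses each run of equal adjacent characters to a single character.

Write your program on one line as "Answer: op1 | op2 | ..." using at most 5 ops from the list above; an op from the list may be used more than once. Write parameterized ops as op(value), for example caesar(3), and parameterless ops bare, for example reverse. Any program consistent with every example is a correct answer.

dedupe_adjacent | reverse | drop(1) | take(1)

Check, running the answer program on each example:
  "lzgyddzeph" -> "lzgydzeph" -> "hpezdygzl" -> "pezdygzl" -> "p"
  "ueyvrsxry" -> "ueyvrsxry" -> "yrxsrvyeu" -> "rxsrvyeu" -> "r"
  "naro" -> "naro" -> "oran" -> "ran" -> "r"
  "kazpwhvdrw" -> "kazpwhvdrw" -> "wrdvhwpzak" -> "rdvhwpzak" -> "r"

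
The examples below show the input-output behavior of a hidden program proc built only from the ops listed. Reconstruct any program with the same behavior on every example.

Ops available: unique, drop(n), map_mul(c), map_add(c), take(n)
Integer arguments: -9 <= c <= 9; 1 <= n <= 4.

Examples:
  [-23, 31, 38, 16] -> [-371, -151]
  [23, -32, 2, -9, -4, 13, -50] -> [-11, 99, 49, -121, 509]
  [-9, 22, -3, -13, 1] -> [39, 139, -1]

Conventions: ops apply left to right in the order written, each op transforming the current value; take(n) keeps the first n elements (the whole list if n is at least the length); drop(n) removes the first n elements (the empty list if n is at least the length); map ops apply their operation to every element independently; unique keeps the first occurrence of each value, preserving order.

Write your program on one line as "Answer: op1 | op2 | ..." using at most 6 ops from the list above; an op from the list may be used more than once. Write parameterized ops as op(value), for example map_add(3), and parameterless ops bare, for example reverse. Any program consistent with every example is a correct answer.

drop(2) | map_mul(-2) | map_mul(5) | map_add(1) | map_add(8)

Check, running the answer program on each example:
  [-23, 31, 38, 16] -> [38, 16] -> [-76, -32] -> [-380, -160] -> [-379, -159] -> [-371, -151]
  [23, -32, 2, -9, -4, 13, -50] -> [2, -9, -4, 13, -50] -> [-4, 18, 8, -26, 100] -> [-20, 90, 40, -130, 500] -> [-19, 91, 41, -129, 501] -> [-11, 99, 49, -121, 509]
  [-9, 22, -3, -13, 1] -> [-3, -13, 1] -> [6, 26, -2] -> [30, 130, -10] -> [31, 131, -9] -> [39, 139, -1]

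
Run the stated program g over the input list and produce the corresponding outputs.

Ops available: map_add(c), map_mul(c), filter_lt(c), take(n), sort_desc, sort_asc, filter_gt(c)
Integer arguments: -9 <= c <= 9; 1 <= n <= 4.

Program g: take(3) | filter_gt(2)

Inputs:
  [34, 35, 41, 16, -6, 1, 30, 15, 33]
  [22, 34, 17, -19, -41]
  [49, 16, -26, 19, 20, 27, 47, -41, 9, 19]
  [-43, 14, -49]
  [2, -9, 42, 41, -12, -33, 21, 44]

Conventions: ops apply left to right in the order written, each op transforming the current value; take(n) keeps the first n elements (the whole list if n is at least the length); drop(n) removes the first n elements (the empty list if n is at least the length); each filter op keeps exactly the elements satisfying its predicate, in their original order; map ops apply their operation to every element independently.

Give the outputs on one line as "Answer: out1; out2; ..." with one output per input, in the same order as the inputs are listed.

[34, 35, 41]; [22, 34, 17]; [49, 16]; [14]; [42]

Execution, op by op:
  [34, 35, 41, 16, -6, 1, 30, 15, 33] -> [34, 35, 41] -> [34, 35, 41]
  [22, 34, 17, -19, -41] -> [22, 34, 17] -> [22, 34, 17]
  [49, 16, -26, 19, 20, 27, 47, -41, 9, 19] -> [49, 16, -26] -> [49, 16]
  [-43, 14, -49] -> [-43, 14, -49] -> [14]
  [2, -9, 42, 41, -12, -33, 21, 44] -> [2, -9, 42] -> [42]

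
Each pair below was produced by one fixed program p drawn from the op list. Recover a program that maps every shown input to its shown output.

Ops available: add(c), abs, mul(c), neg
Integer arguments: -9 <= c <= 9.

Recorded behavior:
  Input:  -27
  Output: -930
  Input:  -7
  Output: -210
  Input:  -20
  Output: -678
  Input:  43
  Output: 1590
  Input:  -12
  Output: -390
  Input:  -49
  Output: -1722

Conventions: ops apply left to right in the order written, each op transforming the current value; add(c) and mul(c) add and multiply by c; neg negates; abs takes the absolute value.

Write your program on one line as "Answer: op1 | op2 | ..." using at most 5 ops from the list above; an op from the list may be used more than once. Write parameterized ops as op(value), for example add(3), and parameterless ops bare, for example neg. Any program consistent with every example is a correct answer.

mul(-6) | neg | add(7) | mul(6)

Check, running the answer program on each example:
  -27 -> 162 -> -162 -> -155 -> -930
  -7 -> 42 -> -42 -> -35 -> -210
  -20 -> 120 -> -120 -> -113 -> -678
  43 -> -258 -> 258 -> 265 -> 1590
  -12 -> 72 -> -72 -> -65 -> -390
  -49 -> 294 -> -294 -> -287 -> -1722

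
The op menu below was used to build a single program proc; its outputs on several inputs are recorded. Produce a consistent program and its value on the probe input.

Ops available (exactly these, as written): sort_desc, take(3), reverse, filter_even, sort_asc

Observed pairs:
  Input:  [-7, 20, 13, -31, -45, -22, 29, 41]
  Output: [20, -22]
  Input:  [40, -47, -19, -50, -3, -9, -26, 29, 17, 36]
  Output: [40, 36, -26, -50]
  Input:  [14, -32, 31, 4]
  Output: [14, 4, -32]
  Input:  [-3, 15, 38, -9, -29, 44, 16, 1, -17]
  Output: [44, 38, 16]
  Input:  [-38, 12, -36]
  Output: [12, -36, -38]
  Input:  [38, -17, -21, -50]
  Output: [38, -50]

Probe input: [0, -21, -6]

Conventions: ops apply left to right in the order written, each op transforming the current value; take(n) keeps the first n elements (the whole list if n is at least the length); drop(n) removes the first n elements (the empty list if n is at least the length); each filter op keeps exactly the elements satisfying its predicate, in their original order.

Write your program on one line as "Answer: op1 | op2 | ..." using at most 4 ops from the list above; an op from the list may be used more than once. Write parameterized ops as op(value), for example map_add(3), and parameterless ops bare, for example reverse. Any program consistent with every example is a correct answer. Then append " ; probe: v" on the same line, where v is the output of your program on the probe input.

sort_asc | filter_even | reverse ; probe: [0, -6]

Check, running the answer program on each example:
  [-7, 20, 13, -31, -45, -22, 29, 41] -> [-45, -31, -22, -7, 13, 20, 29, 41] -> [-22, 20] -> [20, -22]
  [40, -47, -19, -50, -3, -9, -26, 29, 17, 36] -> [-50, -47, -26, -19, -9, -3, 17, 29, 36, 40] -> [-50, -26, 36, 40] -> [40, 36, -26, -50]
  [14, -32, 31, 4] -> [-32, 4, 14, 31] -> [-32, 4, 14] -> [14, 4, -32]
  [-3, 15, 38, -9, -29, 44, 16, 1, -17] -> [-29, -17, -9, -3, 1, 15, 16, 38, 44] -> [16, 38, 44] -> [44, 38, 16]
  [-38, 12, -36] -> [-38, -36, 12] -> [-38, -36, 12] -> [12, -36, -38]
  [38, -17, -21, -50] -> [-50, -21, -17, 38] -> [-50, 38] -> [38, -50]
  probe: [0, -21, -6] -> [-21, -6, 0] -> [-6, 0] -> [0, -6]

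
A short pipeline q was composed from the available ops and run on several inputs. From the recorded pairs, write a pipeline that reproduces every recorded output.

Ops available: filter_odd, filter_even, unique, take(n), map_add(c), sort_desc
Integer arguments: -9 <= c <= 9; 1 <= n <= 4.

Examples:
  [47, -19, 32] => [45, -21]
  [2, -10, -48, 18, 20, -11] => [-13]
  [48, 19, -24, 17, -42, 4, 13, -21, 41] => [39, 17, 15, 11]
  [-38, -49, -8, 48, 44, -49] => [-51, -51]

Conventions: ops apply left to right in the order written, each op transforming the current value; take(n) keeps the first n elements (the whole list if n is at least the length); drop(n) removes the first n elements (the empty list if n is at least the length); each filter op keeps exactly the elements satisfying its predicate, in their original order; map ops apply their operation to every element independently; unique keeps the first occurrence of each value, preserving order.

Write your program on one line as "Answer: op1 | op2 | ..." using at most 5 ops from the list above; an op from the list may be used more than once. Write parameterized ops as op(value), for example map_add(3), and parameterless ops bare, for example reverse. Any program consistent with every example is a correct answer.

sort_desc | map_add(-2) | filter_odd | take(4)

Check, running the answer program on each example:
  [47, -19, 32] -> [47, 32, -19] -> [45, 30, -21] -> [45, -21] -> [45, -21]
  [2, -10, -48, 18, 20, -11] -> [20, 18, 2, -10, -11, -48] -> [18, 16, 0, -12, -13, -50] -> [-13] -> [-13]
  [48, 19, -24, 17, -42, 4, 13, -21, 41] -> [48, 41, 19, 17, 13, 4, -21, -24, -42] -> [46, 39, 17, 15, 11, 2, -23, -26, -44] -> [39, 17, 15, 11, -23] -> [39, 17, 15, 11]
  [-38, -49, -8, 48, 44, -49] -> [48, 44, -8, -38, -49, -49] -> [46, 42, -10, -40, -51, -51] -> [-51, -51] -> [-51, -51]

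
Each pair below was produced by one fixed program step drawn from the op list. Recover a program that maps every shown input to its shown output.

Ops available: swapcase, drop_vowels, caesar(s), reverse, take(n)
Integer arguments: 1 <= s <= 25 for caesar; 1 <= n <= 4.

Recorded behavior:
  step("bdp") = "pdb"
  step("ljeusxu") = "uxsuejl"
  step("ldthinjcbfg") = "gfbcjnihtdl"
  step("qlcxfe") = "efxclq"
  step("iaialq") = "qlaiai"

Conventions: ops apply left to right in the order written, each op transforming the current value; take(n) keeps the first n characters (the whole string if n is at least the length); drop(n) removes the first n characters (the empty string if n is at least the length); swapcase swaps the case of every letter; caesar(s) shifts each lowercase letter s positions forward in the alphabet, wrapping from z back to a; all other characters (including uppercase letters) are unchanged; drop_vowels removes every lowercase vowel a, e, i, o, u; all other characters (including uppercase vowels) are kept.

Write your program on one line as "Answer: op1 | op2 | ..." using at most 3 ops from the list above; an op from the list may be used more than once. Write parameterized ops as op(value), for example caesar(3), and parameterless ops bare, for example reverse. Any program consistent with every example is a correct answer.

caesar(4) | reverse | caesar(22)

Check, running the answer program on each example:
  "bdp" -> "fht" -> "thf" -> "pdb"
  "ljeusxu" -> "pniywby" -> "ybwyinp" -> "uxsuejl"
  "ldthinjcbfg" -> "phxlmrngfjk" -> "kjfgnrmlxhp" -> "gfbcjnihtdl"
  "qlcxfe" -> "upgbji" -> "ijbgpu" -> "efxclq"
  "iaialq" -> "memepu" -> "upemem" -> "qlaiai"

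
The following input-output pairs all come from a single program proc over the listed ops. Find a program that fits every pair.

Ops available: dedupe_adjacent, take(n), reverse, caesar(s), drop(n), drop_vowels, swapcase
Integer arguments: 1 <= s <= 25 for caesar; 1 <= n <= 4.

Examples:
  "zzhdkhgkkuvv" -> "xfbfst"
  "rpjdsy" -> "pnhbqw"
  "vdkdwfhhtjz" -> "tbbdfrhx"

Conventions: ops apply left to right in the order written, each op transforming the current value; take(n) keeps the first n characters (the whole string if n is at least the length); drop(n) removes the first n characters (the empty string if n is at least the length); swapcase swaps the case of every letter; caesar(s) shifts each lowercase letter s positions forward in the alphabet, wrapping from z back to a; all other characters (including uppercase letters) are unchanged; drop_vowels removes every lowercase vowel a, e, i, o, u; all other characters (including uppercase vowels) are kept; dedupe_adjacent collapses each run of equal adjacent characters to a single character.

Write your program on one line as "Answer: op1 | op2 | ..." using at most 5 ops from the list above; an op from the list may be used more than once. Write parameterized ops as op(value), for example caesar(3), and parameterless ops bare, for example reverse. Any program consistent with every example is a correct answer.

dedupe_adjacent | caesar(19) | caesar(5) | drop_vowels

Check, running the answer program on each example:
  "zzhdkhgkkuvv" -> "zhdkhgkuv" -> "sawdazdno" -> "xfbifeist" -> "xfbfst"
  "rpjdsy" -> "rpjdsy" -> "kicwlr" -> "pnhbqw" -> "pnhbqw"
  "vdkdwfhhtjz" -> "vdkdwfhtjz" -> "owdwpyamcs" -> "tbibudfrhx" -> "tbbdfrhx"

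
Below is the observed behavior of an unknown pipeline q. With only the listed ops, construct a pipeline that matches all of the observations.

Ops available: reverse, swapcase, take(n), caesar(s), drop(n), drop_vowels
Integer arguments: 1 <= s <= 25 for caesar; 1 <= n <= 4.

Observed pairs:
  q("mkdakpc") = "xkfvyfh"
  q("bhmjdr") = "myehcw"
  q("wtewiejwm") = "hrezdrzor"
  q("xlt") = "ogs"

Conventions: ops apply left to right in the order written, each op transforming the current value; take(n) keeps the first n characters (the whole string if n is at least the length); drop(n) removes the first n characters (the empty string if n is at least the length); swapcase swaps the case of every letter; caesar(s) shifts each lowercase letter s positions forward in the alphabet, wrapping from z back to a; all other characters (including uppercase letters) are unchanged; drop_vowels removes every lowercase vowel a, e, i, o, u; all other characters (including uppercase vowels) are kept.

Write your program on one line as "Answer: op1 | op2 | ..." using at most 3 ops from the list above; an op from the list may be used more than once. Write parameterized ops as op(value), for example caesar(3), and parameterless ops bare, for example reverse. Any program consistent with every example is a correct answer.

caesar(21) | reverse

Check, running the answer program on each example:
  "mkdakpc" -> "hfyvfkx" -> "xkfvyfh"
  "bhmjdr" -> "wcheym" -> "myehcw"
  "wtewiejwm" -> "rozrdzerh" -> "hrezdrzor"
  "xlt" -> "sgo" -> "ogs"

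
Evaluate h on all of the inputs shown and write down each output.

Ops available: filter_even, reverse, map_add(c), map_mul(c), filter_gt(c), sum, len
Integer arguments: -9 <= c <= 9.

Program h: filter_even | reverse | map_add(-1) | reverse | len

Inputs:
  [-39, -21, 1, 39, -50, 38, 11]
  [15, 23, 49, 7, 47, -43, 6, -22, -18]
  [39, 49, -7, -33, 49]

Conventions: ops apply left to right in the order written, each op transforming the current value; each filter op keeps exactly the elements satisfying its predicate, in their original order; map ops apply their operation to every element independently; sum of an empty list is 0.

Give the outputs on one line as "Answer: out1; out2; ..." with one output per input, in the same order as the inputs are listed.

2; 3; 0

Execution, op by op:
  [-39, -21, 1, 39, -50, 38, 11] -> [-50, 38] -> [38, -50] -> [37, -51] -> [-51, 37] -> 2
  [15, 23, 49, 7, 47, -43, 6, -22, -18] -> [6, -22, -18] -> [-18, -22, 6] -> [-19, -23, 5] -> [5, -23, -19] -> 3
  [39, 49, -7, -33, 49] -> [] -> [] -> [] -> [] -> 0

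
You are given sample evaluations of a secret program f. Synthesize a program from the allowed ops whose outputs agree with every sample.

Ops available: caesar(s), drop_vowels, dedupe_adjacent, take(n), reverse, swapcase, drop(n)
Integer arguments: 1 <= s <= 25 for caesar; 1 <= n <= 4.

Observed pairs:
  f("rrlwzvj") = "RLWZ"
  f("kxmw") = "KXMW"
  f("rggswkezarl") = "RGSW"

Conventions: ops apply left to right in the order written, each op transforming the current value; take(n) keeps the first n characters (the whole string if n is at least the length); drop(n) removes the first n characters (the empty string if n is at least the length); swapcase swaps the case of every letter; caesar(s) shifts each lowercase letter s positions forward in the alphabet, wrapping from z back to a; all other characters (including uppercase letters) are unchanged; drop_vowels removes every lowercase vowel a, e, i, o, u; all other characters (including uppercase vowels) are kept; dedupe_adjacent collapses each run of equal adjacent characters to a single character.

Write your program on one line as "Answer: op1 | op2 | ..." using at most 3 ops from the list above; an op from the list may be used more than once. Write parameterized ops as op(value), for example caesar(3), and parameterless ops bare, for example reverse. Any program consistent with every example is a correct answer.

swapcase | dedupe_adjacent | take(4)

Check, running the answer program on each example:
  "rrlwzvj" -> "RRLWZVJ" -> "RLWZVJ" -> "RLWZ"
  "kxmw" -> "KXMW" -> "KXMW" -> "KXMW"
  "rggswkezarl" -> "RGGSWKEZARL" -> "RGSWKEZARL" -> "RGSW"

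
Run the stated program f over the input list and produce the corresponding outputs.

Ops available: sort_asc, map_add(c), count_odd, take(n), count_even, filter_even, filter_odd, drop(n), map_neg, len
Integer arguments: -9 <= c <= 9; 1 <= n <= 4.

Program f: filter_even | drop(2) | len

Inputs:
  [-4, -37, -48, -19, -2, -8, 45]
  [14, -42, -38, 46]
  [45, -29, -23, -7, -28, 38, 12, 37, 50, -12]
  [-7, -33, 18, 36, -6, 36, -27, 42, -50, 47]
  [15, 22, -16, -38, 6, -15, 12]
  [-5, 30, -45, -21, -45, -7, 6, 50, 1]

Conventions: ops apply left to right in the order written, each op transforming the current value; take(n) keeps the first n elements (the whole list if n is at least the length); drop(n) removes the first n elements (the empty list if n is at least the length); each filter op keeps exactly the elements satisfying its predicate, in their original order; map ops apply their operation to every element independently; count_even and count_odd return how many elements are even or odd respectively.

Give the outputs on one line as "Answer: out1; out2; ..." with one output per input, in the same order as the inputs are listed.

2; 2; 3; 4; 3; 1

Execution, op by op:
  [-4, -37, -48, -19, -2, -8, 45] -> [-4, -48, -2, -8] -> [-2, -8] -> 2
  [14, -42, -38, 46] -> [14, -42, -38, 46] -> [-38, 46] -> 2
  [45, -29, -23, -7, -28, 38, 12, 37, 50, -12] -> [-28, 38, 12, 50, -12] -> [12, 50, -12] -> 3
  [-7, -33, 18, 36, -6, 36, -27, 42, -50, 47] -> [18, 36, -6, 36, 42, -50] -> [-6, 36, 42, -50] -> 4
  [15, 22, -16, -38, 6, -15, 12] -> [22, -16, -38, 6, 12] -> [-38, 6, 12] -> 3
  [-5, 30, -45, -21, -45, -7, 6, 50, 1] -> [30, 6, 50] -> [50] -> 1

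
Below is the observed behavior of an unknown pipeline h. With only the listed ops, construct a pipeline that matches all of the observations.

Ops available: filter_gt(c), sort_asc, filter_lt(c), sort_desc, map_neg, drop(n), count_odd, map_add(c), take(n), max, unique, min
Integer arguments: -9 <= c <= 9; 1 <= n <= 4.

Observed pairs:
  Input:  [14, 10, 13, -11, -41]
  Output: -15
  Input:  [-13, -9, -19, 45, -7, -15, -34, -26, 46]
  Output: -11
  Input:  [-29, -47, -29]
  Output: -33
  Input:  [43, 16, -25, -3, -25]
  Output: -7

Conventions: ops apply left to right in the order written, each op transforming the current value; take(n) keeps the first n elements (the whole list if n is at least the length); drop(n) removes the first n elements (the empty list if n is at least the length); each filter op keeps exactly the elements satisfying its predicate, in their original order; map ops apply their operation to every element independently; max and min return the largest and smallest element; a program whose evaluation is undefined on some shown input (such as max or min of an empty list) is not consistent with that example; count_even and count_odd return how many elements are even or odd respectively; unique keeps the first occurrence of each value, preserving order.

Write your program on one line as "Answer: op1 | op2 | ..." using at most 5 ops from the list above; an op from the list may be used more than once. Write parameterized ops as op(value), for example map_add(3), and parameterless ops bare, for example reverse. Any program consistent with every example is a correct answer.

filter_lt(0) | map_add(-5) | map_add(1) | max

Check, running the answer program on each example:
  [14, 10, 13, -11, -41] -> [-11, -41] -> [-16, -46] -> [-15, -45] -> -15
  [-13, -9, -19, 45, -7, -15, -34, -26, 46] -> [-13, -9, -19, -7, -15, -34, -26] -> [-18, -14, -24, -12, -20, -39, -31] -> [-17, -13, -23, -11, -19, -38, -30] -> -11
  [-29, -47, -29] -> [-29, -47, -29] -> [-34, -52, -34] -> [-33, -51, -33] -> -33
  [43, 16, -25, -3, -25] -> [-25, -3, -25] -> [-30, -8, -30] -> [-29, -7, -29] -> -7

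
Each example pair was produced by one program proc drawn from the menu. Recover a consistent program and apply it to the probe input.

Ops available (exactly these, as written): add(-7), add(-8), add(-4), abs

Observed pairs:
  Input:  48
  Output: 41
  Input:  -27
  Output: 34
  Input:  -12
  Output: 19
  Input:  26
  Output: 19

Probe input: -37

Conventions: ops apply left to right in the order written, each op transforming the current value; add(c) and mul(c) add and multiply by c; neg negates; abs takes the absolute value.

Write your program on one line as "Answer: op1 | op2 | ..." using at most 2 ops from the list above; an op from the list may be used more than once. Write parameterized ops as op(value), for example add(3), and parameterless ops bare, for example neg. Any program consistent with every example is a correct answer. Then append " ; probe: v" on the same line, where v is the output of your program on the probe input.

add(-7) | abs ; probe: 44

Check, running the answer program on each example:
  48 -> 41 -> 41
  -27 -> -34 -> 34
  -12 -> -19 -> 19
  26 -> 19 -> 19
  probe: -37 -> -44 -> 44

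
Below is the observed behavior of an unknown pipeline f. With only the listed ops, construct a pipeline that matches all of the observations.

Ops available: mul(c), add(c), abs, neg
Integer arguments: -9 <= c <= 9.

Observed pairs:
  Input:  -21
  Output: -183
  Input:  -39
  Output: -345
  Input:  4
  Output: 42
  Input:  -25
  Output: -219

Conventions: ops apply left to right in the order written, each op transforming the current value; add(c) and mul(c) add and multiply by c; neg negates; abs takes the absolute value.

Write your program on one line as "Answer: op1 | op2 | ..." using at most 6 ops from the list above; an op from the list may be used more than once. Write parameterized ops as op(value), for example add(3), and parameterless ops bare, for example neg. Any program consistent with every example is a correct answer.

mul(9) | mul(-1) | add(-1) | add(3) | neg | add(8)

Check, running the answer program on each example:
  -21 -> -189 -> 189 -> 188 -> 191 -> -191 -> -183
  -39 -> -351 -> 351 -> 350 -> 353 -> -353 -> -345
  4 -> 36 -> -36 -> -37 -> -34 -> 34 -> 42
  -25 -> -225 -> 225 -> 224 -> 227 -> -227 -> -219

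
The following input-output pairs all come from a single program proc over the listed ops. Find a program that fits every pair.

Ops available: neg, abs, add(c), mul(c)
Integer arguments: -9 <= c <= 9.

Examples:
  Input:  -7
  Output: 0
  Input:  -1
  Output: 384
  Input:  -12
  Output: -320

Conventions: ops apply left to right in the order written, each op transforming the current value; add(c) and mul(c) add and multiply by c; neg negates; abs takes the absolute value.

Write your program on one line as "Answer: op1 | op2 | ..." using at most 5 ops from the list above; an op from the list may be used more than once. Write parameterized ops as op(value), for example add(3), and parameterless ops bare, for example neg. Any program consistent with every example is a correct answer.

neg | add(-1) | add(-6) | mul(-8) | mul(8)

Check, running the answer program on each example:
  -7 -> 7 -> 6 -> 0 -> 0 -> 0
  -1 -> 1 -> 0 -> -6 -> 48 -> 384
  -12 -> 12 -> 11 -> 5 -> -40 -> -320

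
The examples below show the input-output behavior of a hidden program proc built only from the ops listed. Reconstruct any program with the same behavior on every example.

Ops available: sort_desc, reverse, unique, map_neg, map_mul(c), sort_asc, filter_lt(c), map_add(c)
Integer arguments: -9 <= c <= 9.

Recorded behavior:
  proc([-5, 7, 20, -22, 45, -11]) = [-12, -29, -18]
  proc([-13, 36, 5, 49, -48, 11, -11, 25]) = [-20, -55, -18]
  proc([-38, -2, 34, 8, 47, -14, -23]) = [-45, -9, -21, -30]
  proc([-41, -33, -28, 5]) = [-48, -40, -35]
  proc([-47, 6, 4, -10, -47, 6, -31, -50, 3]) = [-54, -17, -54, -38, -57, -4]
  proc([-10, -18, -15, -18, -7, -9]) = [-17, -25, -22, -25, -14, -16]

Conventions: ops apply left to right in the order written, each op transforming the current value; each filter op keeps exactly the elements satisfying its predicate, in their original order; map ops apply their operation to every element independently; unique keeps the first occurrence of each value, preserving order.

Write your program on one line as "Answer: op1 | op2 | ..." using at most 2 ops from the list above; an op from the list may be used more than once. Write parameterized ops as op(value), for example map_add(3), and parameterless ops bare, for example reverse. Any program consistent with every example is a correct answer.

map_add(-7) | filter_lt(-3)

Check, running the answer program on each example:
  [-5, 7, 20, -22, 45, -11] -> [-12, 0, 13, -29, 38, -18] -> [-12, -29, -18]
  [-13, 36, 5, 49, -48, 11, -11, 25] -> [-20, 29, -2, 42, -55, 4, -18, 18] -> [-20, -55, -18]
  [-38, -2, 34, 8, 47, -14, -23] -> [-45, -9, 27, 1, 40, -21, -30] -> [-45, -9, -21, -30]
  [-41, -33, -28, 5] -> [-48, -40, -35, -2] -> [-48, -40, -35]
  [-47, 6, 4, -10, -47, 6, -31, -50, 3] -> [-54, -1, -3, -17, -54, -1, -38, -57, -4] -> [-54, -17, -54, -38, -57, -4]
  [-10, -18, -15, -18, -7, -9] -> [-17, -25, -22, -25, -14, -16] -> [-17, -25, -22, -25, -14, -16]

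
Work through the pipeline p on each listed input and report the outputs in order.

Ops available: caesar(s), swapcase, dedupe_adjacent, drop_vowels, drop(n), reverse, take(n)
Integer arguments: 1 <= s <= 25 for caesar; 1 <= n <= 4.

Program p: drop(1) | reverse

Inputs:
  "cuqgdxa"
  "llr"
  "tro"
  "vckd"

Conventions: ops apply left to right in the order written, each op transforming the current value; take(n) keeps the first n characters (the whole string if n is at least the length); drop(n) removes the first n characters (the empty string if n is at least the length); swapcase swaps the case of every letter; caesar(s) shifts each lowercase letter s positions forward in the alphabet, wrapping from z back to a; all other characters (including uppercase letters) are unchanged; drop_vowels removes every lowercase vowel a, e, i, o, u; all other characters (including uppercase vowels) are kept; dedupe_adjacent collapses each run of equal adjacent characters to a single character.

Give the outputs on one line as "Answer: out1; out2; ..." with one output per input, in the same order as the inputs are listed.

Execution, op by op:
  "cuqgdxa" -> "uqgdxa" -> "axdgqu"
  "llr" -> "lr" -> "rl"
  "tro" -> "ro" -> "or"
  "vckd" -> "ckd" -> "dkc"

"axdgqu"; "rl"; "or"; "dkc"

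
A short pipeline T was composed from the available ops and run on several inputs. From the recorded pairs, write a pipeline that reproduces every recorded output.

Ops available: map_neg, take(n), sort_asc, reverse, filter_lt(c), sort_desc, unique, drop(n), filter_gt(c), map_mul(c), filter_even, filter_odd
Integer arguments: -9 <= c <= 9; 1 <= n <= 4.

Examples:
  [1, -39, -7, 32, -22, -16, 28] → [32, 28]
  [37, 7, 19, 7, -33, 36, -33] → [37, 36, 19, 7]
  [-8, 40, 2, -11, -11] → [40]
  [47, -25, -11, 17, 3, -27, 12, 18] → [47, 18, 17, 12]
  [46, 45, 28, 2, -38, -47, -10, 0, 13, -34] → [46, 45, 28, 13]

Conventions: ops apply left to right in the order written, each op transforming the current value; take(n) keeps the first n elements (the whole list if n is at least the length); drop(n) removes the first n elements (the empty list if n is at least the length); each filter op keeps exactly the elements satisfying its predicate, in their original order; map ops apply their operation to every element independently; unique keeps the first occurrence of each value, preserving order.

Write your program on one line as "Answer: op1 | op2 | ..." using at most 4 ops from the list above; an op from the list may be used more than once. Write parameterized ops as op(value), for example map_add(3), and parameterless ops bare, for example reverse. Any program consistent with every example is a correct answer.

sort_asc | unique | sort_desc | filter_gt(5)

Check, running the answer program on each example:
  [1, -39, -7, 32, -22, -16, 28] -> [-39, -22, -16, -7, 1, 28, 32] -> [-39, -22, -16, -7, 1, 28, 32] -> [32, 28, 1, -7, -16, -22, -39] -> [32, 28]
  [37, 7, 19, 7, -33, 36, -33] -> [-33, -33, 7, 7, 19, 36, 37] -> [-33, 7, 19, 36, 37] -> [37, 36, 19, 7, -33] -> [37, 36, 19, 7]
  [-8, 40, 2, -11, -11] -> [-11, -11, -8, 2, 40] -> [-11, -8, 2, 40] -> [40, 2, -8, -11] -> [40]
  [47, -25, -11, 17, 3, -27, 12, 18] -> [-27, -25, -11, 3, 12, 17, 18, 47] -> [-27, -25, -11, 3, 12, 17, 18, 47] -> [47, 18, 17, 12, 3, -11, -25, -27] -> [47, 18, 17, 12]
  [46, 45, 28, 2, -38, -47, -10, 0, 13, -34] -> [-47, -38, -34, -10, 0, 2, 13, 28, 45, 46] -> [-47, -38, -34, -10, 0, 2, 13, 28, 45, 46] -> [46, 45, 28, 13, 2, 0, -10, -34, -38, -47] -> [46, 45, 28, 13]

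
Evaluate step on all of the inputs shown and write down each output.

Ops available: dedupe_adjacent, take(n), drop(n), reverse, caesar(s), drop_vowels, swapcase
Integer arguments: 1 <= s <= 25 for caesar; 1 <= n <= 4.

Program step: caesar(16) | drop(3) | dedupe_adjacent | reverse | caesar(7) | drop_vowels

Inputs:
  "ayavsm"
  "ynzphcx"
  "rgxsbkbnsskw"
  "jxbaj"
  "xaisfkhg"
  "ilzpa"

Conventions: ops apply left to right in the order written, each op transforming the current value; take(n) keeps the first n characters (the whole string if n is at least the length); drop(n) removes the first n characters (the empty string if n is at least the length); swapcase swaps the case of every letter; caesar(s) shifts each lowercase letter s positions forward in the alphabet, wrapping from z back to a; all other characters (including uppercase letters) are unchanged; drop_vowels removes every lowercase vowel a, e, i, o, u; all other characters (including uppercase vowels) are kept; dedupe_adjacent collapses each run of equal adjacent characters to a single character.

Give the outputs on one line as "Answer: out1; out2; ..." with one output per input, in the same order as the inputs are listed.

"jps"; "zm"; "thpkyhyp"; "gx"; "dhcp"; "xm"

Execution, op by op:
  "ayavsm" -> "qoqlic" -> "lic" -> "lic" -> "cil" -> "jps" -> "jps"
  "ynzphcx" -> "odpfxsn" -> "fxsn" -> "fxsn" -> "nsxf" -> "uzem" -> "zm"
  "rgxsbkbnsskw" -> "hwnirardiiam" -> "irardiiam" -> "irardiam" -> "maidrari" -> "thpkyhyp" -> "thpkyhyp"
  "jxbaj" -> "znrqz" -> "qz" -> "qz" -> "zq" -> "gx" -> "gx"
  "xaisfkhg" -> "nqyivaxw" -> "ivaxw" -> "ivaxw" -> "wxavi" -> "dehcp" -> "dhcp"
  "ilzpa" -> "ybpfq" -> "fq" -> "fq" -> "qf" -> "xm" -> "xm"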